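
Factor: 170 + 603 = 773^1 =773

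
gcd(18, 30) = 6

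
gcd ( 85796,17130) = 2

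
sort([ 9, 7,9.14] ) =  [7, 9,9.14] 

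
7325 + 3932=11257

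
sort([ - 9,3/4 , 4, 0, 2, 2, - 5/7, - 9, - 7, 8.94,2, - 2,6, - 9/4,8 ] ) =[ - 9, - 9, - 7, - 9/4,-2 , - 5/7,0, 3/4, 2, 2,2, 4, 6, 8,8.94]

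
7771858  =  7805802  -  33944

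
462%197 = 68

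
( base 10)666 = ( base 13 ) 3c3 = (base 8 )1232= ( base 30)M6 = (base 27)OI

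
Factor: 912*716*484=316048128  =  2^8*3^1*11^2*19^1  *  179^1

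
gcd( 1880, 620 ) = 20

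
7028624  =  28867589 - 21838965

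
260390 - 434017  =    -  173627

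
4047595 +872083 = 4919678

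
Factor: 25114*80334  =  2017508076 = 2^2*3^2*29^1*433^1*4463^1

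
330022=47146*7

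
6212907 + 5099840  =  11312747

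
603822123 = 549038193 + 54783930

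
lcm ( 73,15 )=1095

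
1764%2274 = 1764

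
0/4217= 0 = 0.00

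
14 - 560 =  - 546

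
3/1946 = 3/1946 =0.00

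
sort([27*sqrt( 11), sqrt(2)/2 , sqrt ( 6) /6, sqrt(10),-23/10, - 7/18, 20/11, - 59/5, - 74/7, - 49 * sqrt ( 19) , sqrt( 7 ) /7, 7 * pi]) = [ - 49 *sqrt( 19), - 59/5, - 74/7,-23/10, - 7/18, sqrt( 7 )/7, sqrt( 6 ) /6,sqrt( 2 )/2,20/11, sqrt ( 10 ), 7 * pi , 27*sqrt( 11 )]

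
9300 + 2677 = 11977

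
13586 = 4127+9459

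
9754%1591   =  208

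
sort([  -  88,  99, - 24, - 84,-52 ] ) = [ - 88, - 84,  -  52, - 24, 99 ]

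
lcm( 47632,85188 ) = 4429776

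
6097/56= 108 + 7/8=   108.88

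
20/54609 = 20/54609= 0.00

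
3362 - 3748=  - 386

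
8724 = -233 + 8957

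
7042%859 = 170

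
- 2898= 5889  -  8787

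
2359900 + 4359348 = 6719248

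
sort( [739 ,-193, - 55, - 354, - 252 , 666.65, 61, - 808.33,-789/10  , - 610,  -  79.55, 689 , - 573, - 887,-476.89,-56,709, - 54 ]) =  [ - 887, - 808.33, - 610 , - 573, - 476.89, -354 ,-252, - 193, - 79.55, - 789/10, - 56,-55, -54, 61,  666.65, 689, 709,739] 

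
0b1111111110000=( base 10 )8176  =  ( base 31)8FN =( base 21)ib7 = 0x1ff0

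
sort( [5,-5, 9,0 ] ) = [ - 5,0,5, 9 ] 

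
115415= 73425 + 41990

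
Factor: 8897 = 7^1*31^1*41^1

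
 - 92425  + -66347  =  -158772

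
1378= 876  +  502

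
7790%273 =146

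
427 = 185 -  - 242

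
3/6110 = 3/6110 = 0.00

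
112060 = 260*431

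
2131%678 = 97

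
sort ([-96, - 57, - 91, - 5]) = [-96,-91, - 57, -5 ]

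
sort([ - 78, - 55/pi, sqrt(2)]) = [ - 78, - 55/pi, sqrt(2)]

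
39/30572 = 39/30572 = 0.00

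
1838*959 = 1762642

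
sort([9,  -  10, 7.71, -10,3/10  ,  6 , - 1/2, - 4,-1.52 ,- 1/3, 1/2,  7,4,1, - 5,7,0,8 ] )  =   [ - 10,-10, - 5, - 4, - 1.52, - 1/2, - 1/3 , 0,3/10,  1/2,1,4,6,7, 7, 7.71,8, 9 ] 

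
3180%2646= 534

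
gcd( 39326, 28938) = 742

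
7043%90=23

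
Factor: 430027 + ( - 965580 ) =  - 535553 =- 19^1*71^1*397^1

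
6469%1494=493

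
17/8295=17/8295 = 0.00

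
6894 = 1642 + 5252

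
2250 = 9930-7680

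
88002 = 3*29334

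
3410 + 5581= 8991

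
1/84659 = 1/84659 = 0.00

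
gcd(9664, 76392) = 8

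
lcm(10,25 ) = 50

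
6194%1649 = 1247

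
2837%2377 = 460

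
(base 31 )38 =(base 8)145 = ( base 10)101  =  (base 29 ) 3E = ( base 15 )6B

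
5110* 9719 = 49664090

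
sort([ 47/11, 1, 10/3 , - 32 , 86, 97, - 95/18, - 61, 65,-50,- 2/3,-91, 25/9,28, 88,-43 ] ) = [  -  91,-61, - 50 , - 43, - 32, - 95/18, - 2/3,1, 25/9, 10/3,47/11 , 28, 65, 86, 88,97] 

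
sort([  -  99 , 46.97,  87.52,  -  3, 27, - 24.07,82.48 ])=[ - 99, - 24.07, - 3, 27,46.97, 82.48, 87.52 ]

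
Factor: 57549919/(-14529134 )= - 2^( - 1)*7^1*31^1 * 229^( - 1 )* 31723^( - 1 )*265207^1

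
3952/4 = 988 = 988.00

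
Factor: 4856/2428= 2^1 =2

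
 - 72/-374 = 36/187 = 0.19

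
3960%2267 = 1693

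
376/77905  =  376/77905= 0.00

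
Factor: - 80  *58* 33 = -2^5 * 3^1*5^1*11^1 * 29^1 = - 153120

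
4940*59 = 291460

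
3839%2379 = 1460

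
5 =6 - 1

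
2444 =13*188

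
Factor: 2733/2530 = 2^(-1 )*3^1*5^ ( - 1) * 11^( - 1 )*23^( - 1)*911^1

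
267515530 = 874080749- 606565219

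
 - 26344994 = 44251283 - 70596277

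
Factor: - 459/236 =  - 2^( -2)*3^3*17^1*59^ ( - 1)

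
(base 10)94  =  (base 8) 136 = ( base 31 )31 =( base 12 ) 7A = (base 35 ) 2o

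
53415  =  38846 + 14569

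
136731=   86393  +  50338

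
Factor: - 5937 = -3^1 *1979^1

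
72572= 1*72572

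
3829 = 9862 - 6033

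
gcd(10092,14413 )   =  29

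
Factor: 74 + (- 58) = 2^4 = 16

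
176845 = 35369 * 5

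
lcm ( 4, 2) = 4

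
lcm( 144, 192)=576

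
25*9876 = 246900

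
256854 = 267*962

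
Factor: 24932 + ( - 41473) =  - 7^1*17^1*139^1 = - 16541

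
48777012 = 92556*527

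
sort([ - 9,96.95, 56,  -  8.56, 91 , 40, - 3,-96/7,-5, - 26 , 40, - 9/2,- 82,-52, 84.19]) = [-82 ,-52, - 26, - 96/7, - 9, - 8.56,-5,-9/2, - 3,40, 40,56, 84.19,91,96.95 ]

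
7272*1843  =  13402296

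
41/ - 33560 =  - 1 + 33519/33560  =  - 0.00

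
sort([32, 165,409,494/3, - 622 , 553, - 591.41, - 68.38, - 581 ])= [ - 622 , - 591.41, - 581, - 68.38, 32,494/3,165, 409, 553 ] 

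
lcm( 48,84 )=336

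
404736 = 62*6528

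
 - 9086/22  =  -413 = - 413.00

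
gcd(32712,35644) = 4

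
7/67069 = 7/67069 = 0.00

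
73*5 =365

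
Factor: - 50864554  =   - 2^1*13^1*1956329^1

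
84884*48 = 4074432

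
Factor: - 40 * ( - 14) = 560 = 2^4*5^1*7^1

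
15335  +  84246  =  99581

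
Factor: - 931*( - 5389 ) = 5017159 = 7^2*17^1 *19^1*317^1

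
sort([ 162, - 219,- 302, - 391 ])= [ - 391, - 302, - 219, 162]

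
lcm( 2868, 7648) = 22944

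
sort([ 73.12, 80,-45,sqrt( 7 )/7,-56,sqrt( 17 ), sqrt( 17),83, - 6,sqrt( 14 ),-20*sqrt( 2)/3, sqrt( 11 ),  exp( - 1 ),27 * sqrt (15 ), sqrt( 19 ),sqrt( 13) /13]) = [ - 56,  -  45,-20 *sqrt( 2 ) /3, - 6,sqrt( 13 )/13,exp(-1), sqrt ( 7 )/7, sqrt( 11 ),sqrt( 14 ),sqrt( 17 ), sqrt( 17 ), sqrt(19),73.12, 80, 83, 27*sqrt( 15 )]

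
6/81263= 6/81263 = 0.00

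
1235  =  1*1235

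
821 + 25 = 846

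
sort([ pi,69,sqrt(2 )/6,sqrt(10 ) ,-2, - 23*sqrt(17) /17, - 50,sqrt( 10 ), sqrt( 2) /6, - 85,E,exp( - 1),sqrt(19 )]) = [ -85, - 50,-23 * sqrt (17 )/17, - 2,sqrt( 2)/6, sqrt ( 2) /6,exp(  -  1 ),E,pi,sqrt(10 ), sqrt(10),sqrt(19),69]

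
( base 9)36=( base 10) 33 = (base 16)21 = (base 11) 30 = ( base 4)201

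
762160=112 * 6805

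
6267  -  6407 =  - 140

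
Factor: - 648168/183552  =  -2^(-5)*113^1=-  113/32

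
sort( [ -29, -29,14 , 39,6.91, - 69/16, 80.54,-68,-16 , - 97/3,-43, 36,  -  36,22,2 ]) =[ - 68,-43, - 36,-97/3,  -  29 , -29 ,-16, - 69/16,2,6.91,14,22,36,39,80.54] 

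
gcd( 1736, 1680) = 56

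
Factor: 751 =751^1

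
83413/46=1813 + 15/46 = 1813.33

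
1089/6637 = 1089/6637 =0.16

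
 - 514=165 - 679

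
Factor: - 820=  - 2^2 *5^1*41^1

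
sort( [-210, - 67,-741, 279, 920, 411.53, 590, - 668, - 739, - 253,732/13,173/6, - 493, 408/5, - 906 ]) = [ - 906, - 741, - 739, - 668,  -  493, - 253, - 210,  -  67,  173/6, 732/13 , 408/5 , 279, 411.53, 590, 920] 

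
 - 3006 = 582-3588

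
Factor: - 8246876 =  - 2^2 * 11^3*1549^1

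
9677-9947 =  - 270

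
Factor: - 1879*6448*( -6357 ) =2^4*3^1*13^2*31^1*163^1*1879^1   =  77020089744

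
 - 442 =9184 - 9626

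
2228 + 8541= 10769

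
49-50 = - 1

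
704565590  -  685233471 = 19332119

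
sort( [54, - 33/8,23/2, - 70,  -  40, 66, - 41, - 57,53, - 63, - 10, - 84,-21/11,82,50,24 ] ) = [ - 84, - 70, - 63,- 57, - 41,-40, - 10, - 33/8,  -  21/11,23/2,24, 50,53,54,66,  82 ] 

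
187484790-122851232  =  64633558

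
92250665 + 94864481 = 187115146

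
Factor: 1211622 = 2^1 * 3^1 * 201937^1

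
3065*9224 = 28271560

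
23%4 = 3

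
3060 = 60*51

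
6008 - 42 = 5966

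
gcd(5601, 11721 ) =3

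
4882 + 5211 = 10093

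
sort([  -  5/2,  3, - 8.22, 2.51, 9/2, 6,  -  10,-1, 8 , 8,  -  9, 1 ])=[ - 10, - 9,-8.22,  -  5/2,-1,  1, 2.51,  3, 9/2, 6, 8,  8 ]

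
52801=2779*19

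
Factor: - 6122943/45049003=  - 3^2*71^ ( - 1 )*634493^( - 1)*680327^1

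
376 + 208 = 584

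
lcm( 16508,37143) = 148572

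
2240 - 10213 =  - 7973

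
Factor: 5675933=5675933^1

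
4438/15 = 295 + 13/15 = 295.87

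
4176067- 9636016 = - 5459949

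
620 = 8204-7584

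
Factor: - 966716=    - 2^2*241679^1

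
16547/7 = 2363 + 6/7  =  2363.86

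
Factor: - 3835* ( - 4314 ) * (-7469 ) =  - 123568555110 = - 2^1 * 3^1*5^1*7^1 * 11^1 *13^1*59^1*97^1*719^1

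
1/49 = 1/49 = 0.02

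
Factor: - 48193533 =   -  3^2*23^1*232819^1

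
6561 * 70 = 459270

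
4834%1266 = 1036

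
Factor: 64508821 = 13^2*419^1*911^1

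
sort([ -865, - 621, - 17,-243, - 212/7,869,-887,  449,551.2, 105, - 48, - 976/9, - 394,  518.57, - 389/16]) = [ - 887 ,  -  865, - 621,  -  394, - 243, - 976/9,-48, - 212/7, - 389/16,  -  17,105, 449, 518.57, 551.2,869] 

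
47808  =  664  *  72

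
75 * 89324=6699300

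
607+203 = 810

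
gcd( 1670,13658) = 2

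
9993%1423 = 32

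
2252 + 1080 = 3332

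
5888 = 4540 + 1348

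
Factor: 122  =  2^1*61^1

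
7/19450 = 7/19450 =0.00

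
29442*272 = 8008224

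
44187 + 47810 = 91997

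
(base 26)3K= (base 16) 62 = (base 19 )53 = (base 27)3h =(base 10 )98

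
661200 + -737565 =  - 76365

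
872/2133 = 872/2133=0.41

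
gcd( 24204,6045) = 3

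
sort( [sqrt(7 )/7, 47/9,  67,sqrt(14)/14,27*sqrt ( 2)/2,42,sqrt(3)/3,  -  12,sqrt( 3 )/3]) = [ - 12, sqrt( 14 )/14,  sqrt( 7 ) /7, sqrt ( 3 ) /3,sqrt( 3 ) /3 , 47/9,27 *sqrt( 2)/2 , 42,67]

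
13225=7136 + 6089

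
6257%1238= 67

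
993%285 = 138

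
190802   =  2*95401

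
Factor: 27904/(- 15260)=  - 2^6*5^( - 1) * 7^( - 1)=-64/35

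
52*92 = 4784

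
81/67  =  1 +14/67 = 1.21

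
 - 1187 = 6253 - 7440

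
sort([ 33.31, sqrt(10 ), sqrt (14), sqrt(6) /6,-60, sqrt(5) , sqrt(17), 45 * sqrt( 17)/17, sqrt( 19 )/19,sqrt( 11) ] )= [ - 60 , sqrt(19)/19,sqrt( 6 )/6, sqrt( 5), sqrt(10), sqrt( 11 ), sqrt (14), sqrt( 17),45*sqrt(17)/17, 33.31]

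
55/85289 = 55/85289 = 0.00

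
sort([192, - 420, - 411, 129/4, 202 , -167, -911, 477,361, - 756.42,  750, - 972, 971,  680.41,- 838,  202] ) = [ - 972, - 911,- 838, - 756.42, - 420, - 411,  -  167 , 129/4, 192, 202, 202, 361, 477, 680.41, 750, 971]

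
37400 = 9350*4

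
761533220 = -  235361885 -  - 996895105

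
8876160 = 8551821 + 324339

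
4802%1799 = 1204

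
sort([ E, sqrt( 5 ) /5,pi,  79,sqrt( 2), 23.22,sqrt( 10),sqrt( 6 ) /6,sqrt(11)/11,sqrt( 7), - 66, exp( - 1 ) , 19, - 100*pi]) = [ - 100*pi, - 66 , sqrt( 11 ) /11,exp( - 1 ),sqrt( 6)/6,sqrt( 5) /5,sqrt(2 ),sqrt (7),E , pi,sqrt( 10),19, 23.22, 79]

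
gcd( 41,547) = 1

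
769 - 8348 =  - 7579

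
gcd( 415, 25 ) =5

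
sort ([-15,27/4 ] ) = [-15 , 27/4]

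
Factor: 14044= 2^2*3511^1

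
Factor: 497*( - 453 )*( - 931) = 3^1*7^3*19^1*71^1*151^1 = 209606271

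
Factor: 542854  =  2^1*13^1*20879^1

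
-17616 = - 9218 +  - 8398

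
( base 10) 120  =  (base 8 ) 170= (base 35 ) 3F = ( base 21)5F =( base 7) 231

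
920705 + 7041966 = 7962671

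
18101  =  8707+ 9394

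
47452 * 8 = 379616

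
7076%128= 36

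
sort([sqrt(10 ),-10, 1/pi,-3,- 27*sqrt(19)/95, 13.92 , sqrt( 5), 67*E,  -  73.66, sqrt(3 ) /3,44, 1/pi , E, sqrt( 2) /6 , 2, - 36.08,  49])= [ - 73.66,-36.08 , - 10, - 3,-27*sqrt ( 19)/95, sqrt(2)/6,1/pi,1/pi,sqrt(3 )/3, 2,sqrt(5),  E,sqrt( 10 ), 13.92, 44,49,  67*E ]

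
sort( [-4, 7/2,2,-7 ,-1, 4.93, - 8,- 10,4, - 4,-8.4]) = [ - 10, - 8.4, - 8, - 7, - 4, - 4, - 1 , 2,7/2, 4, 4.93]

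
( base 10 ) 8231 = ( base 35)6P6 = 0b10000000100111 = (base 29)9mo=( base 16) 2027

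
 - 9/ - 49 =9/49 = 0.18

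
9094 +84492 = 93586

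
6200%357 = 131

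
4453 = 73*61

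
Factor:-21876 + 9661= -5^1*7^1 * 349^1 = -  12215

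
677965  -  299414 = 378551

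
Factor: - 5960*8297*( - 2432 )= 2^10*5^1*19^1*149^1*8297^1 = 120262691840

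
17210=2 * 8605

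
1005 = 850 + 155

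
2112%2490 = 2112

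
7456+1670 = 9126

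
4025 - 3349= 676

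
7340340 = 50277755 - 42937415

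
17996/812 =4499/203 =22.16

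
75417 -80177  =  - 4760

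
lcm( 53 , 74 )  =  3922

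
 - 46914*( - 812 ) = 38094168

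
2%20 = 2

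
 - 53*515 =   -  27295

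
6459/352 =18 + 123/352 = 18.35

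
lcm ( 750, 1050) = 5250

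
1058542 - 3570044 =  - 2511502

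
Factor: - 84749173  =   - 41^1 * 43^1* 53^1* 907^1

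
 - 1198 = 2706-3904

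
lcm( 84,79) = 6636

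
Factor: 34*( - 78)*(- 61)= 161772 = 2^2*3^1 *13^1*17^1*61^1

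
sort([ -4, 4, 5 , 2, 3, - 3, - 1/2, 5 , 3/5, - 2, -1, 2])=[ - 4, - 3, - 2, - 1, - 1/2, 3/5, 2, 2, 3 , 4,  5,5]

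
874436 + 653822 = 1528258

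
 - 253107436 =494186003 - 747293439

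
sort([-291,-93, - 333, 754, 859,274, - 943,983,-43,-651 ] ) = [ - 943, - 651,-333,-291,-93, - 43, 274,754 , 859 , 983]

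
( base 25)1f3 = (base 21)25g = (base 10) 1003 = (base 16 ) 3eb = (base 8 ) 1753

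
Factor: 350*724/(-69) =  - 2^3*3^( - 1 ) *5^2 * 7^1*23^ ( - 1 ) * 181^1 = -  253400/69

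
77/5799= 77/5799=0.01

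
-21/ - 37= 21/37= 0.57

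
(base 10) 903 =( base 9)1213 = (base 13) 546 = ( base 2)1110000111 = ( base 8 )1607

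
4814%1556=146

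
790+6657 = 7447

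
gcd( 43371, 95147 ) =1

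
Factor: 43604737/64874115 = 3^(-4)*  5^( - 1) * 11^1 * 281^1*14107^1*160183^( - 1) 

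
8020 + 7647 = 15667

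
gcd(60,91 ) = 1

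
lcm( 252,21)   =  252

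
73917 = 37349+36568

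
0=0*83037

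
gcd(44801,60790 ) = 1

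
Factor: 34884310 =2^1*5^1*137^1*25463^1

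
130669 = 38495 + 92174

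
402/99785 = 402/99785 = 0.00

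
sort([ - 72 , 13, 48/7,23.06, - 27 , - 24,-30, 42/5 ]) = [  -  72, - 30, - 27, - 24 , 48/7, 42/5,13,23.06 ]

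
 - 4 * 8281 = -33124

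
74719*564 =42141516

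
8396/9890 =4198/4945 = 0.85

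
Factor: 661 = 661^1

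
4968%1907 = 1154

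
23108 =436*53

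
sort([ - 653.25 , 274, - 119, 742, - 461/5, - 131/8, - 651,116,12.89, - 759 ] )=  [ - 759, - 653.25, - 651, - 119,- 461/5, - 131/8,12.89,  116, 274, 742 ]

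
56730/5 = 11346 = 11346.00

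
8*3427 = 27416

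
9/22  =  9/22= 0.41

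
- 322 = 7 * ( - 46 ) 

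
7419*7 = 51933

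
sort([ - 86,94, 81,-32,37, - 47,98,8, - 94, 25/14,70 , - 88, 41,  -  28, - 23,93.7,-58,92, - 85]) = [-94, - 88, - 86, - 85, - 58, - 47, - 32, - 28, - 23,25/14, 8 , 37,41,70,81,92,93.7, 94,98 ] 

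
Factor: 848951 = 59^1*14389^1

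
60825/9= 6758 + 1/3 = 6758.33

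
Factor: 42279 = 3^1  *  17^1*829^1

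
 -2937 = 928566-931503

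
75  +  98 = 173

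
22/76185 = 22/76185 = 0.00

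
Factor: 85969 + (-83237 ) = 2^2 * 683^1 = 2732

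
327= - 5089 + 5416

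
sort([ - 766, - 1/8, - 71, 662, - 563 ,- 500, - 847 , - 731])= [ -847,  -  766 ,-731, -563, - 500 ,- 71,  -  1/8,662]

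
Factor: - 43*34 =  - 2^1*17^1*43^1 = - 1462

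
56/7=8=8.00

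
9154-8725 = 429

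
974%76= 62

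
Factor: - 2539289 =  - 2539289^1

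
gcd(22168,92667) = 17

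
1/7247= 1/7247 = 0.00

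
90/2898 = 5/161 = 0.03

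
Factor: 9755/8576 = 2^(-7)*5^1*67^( - 1 )*1951^1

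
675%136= 131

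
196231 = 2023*97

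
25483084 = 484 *52651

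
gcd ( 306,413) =1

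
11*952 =10472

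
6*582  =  3492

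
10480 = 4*2620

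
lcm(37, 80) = 2960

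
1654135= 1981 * 835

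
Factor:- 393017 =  - 393017^1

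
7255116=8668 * 837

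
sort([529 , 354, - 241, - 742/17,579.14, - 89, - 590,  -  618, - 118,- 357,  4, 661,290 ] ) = [ - 618, - 590, - 357 , - 241, - 118 , - 89, - 742/17,  4, 290, 354,529 , 579.14, 661 ]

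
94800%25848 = 17256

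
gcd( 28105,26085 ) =5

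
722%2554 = 722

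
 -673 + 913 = 240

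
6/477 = 2/159= 0.01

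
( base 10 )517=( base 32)g5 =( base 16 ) 205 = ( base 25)kh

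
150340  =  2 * 75170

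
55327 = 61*907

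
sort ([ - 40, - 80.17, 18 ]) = [-80.17, - 40 , 18]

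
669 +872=1541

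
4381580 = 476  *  9205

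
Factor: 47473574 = 2^1*23736787^1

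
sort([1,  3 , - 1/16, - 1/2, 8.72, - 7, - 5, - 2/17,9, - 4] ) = [ - 7, - 5, - 4, - 1/2, - 2/17, - 1/16,  1,3, 8.72, 9] 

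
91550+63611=155161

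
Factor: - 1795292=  - 2^2 * 479^1*937^1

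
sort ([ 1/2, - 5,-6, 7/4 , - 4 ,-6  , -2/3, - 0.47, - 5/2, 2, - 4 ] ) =[ - 6, - 6, - 5,-4, - 4, - 5/2 , - 2/3, -0.47, 1/2 , 7/4,2]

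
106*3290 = 348740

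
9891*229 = 2265039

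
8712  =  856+7856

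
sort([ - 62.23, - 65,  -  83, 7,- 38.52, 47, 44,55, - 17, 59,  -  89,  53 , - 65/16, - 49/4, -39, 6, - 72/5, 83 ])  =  [- 89 ,-83,  -  65, - 62.23, - 39, - 38.52, - 17, - 72/5,-49/4,-65/16,  6, 7,44,47, 53, 55, 59,  83]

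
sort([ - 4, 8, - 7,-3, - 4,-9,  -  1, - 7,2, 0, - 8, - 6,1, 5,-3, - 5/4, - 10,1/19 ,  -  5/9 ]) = [ - 10, - 9, - 8, - 7, - 7,-6, - 4,  -  4, - 3,-3, - 5/4, - 1, - 5/9, 0,1/19,1, 2,5,8 ]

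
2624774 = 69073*38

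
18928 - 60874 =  -41946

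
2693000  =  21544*125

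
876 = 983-107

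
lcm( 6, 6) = 6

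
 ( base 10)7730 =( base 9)11538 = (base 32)7HI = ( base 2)1111000110010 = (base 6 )55442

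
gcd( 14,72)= 2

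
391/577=391/577 = 0.68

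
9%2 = 1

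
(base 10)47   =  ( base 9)52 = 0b101111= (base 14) 35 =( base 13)38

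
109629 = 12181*9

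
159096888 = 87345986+71750902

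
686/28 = 24+1/2 = 24.50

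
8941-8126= 815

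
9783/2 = 4891 + 1/2 = 4891.50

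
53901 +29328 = 83229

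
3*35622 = 106866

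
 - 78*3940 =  - 307320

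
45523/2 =45523/2 =22761.50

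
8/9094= 4/4547 = 0.00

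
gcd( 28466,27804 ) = 662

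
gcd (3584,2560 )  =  512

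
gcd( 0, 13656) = 13656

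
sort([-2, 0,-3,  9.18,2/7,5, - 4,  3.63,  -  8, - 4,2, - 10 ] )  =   [ - 10 , - 8,-4,-4,-3 ,-2,0,2/7,2, 3.63,5,9.18]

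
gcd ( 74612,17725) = 1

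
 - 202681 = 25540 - 228221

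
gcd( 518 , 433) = 1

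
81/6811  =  81/6811 = 0.01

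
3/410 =3/410  =  0.01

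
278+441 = 719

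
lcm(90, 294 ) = 4410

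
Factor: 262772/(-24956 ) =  - 17^( - 1 ) * 179^1 = - 179/17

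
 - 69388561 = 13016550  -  82405111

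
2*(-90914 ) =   -  181828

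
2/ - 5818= -1 + 2908/2909=-  0.00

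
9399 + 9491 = 18890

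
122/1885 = 122/1885=0.06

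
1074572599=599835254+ 474737345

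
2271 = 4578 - 2307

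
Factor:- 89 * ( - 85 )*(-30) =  - 226950 = - 2^1*3^1*5^2*17^1* 89^1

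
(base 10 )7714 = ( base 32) 7h2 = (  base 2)1111000100010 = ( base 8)17042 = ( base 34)6mu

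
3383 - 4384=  - 1001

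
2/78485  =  2/78485= 0.00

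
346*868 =300328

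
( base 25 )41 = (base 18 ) 5b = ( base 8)145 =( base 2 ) 1100101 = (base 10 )101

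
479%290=189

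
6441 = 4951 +1490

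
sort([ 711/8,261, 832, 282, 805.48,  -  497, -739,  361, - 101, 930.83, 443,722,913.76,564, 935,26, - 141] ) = [-739, -497, - 141,-101, 26, 711/8, 261, 282,  361, 443,564,  722,805.48, 832, 913.76, 930.83 , 935]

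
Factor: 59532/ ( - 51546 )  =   - 2^1 * 41^1 * 71^ ( - 1 ) = -82/71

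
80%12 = 8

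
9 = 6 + 3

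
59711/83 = 719 + 34/83 = 719.41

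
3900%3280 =620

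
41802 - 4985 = 36817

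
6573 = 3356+3217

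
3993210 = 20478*195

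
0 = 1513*0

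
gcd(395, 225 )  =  5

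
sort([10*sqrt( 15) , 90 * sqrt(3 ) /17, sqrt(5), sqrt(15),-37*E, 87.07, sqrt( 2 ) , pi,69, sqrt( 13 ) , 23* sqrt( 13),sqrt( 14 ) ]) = [ - 37*E , sqrt( 2 ), sqrt( 5) , pi, sqrt( 13),sqrt(  14 ),sqrt ( 15) , 90*sqrt( 3 ) /17,10*sqrt(15), 69,23 * sqrt(13 ),  87.07 ]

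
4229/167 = 4229/167   =  25.32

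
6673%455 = 303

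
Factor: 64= 2^6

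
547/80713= 547/80713 = 0.01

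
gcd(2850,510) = 30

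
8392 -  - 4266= 12658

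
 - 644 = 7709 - 8353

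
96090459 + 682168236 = 778258695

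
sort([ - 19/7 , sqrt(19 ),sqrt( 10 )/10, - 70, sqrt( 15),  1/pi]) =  [ - 70, - 19/7, sqrt (10)/10,1/pi, sqrt( 15 ),  sqrt( 19)]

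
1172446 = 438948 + 733498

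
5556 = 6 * 926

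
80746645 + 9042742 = 89789387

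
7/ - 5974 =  - 7/5974= - 0.00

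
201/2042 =201/2042 =0.10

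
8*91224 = 729792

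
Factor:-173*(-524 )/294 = 45326/147= 2^1*3^( -1) * 7^( - 2)*131^1*173^1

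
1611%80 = 11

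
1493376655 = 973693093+519683562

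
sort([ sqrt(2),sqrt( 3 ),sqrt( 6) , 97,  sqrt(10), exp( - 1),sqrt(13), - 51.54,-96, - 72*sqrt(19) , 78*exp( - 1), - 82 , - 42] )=[-72*sqrt( 19 ), - 96, - 82, - 51.54,-42, exp( - 1) , sqrt( 2),sqrt(3), sqrt( 6 ), sqrt( 10), sqrt ( 13)  ,  78*exp( - 1), 97 ] 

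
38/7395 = 38/7395 = 0.01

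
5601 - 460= 5141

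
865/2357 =865/2357  =  0.37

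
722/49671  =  722/49671 = 0.01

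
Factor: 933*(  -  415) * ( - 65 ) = 25167675 = 3^1*5^2* 13^1*83^1 * 311^1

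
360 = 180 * 2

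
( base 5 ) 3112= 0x197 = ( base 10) 407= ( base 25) G7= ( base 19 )128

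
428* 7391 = 3163348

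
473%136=65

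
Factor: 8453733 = 3^1*1613^1*1747^1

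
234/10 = 23 + 2/5 =23.40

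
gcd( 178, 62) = 2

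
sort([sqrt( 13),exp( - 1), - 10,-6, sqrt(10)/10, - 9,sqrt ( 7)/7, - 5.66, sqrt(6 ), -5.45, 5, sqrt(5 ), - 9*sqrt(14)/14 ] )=[ - 10, - 9,  -  6, - 5.66, - 5.45, - 9*sqrt( 14) /14,sqrt(10 )/10 , exp( - 1 ),sqrt (7) /7, sqrt (5),sqrt( 6), sqrt( 13) , 5] 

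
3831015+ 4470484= 8301499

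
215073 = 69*3117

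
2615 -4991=  -  2376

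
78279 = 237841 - 159562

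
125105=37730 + 87375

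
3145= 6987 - 3842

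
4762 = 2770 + 1992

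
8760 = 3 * 2920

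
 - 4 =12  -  16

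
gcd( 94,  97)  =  1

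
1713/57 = 30+1/19 = 30.05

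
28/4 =7 = 7.00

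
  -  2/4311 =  - 1 + 4309/4311= - 0.00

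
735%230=45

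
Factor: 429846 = 2^1*3^1 * 31^1*2311^1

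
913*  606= 553278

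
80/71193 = 80/71193 =0.00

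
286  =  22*13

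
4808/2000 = 2  +  101/250 = 2.40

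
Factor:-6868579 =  - 6868579^1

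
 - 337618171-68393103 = -406011274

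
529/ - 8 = - 529/8=- 66.12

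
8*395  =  3160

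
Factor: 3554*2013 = 2^1*3^1*11^1*61^1*1777^1 = 7154202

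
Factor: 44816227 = 103^1  *  435109^1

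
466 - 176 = 290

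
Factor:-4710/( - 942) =5= 5^1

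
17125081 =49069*349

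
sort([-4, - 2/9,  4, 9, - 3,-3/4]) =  [ - 4,-3, - 3/4, -2/9, 4,9 ]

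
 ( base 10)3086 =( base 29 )3JC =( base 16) c0e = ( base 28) 3q6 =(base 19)8a8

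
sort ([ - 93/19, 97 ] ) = [ - 93/19,97] 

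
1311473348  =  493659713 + 817813635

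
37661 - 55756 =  - 18095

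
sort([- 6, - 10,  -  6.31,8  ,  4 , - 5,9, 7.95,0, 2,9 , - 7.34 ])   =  [ - 10, - 7.34, - 6.31, - 6, - 5,0,2, 4 , 7.95,8, 9,9]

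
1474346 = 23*64102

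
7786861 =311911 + 7474950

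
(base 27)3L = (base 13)7b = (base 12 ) 86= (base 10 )102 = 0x66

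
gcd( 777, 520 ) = 1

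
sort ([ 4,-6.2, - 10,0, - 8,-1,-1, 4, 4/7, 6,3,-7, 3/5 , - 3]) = [-10, - 8, -7, - 6.2,-3,-1,-1, 0, 4/7 , 3/5, 3, 4,  4 , 6]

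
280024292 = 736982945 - 456958653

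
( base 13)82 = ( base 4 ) 1222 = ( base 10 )106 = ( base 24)4A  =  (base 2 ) 1101010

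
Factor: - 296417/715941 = -3^( - 2 )*11^1*26947^1 * 79549^ (-1)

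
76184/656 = 116 + 11/82=   116.13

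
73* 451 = 32923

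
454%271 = 183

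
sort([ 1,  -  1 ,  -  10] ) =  [ - 10, - 1,1]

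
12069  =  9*1341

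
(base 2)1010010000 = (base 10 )656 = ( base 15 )2DB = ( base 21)1a5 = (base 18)208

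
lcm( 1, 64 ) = 64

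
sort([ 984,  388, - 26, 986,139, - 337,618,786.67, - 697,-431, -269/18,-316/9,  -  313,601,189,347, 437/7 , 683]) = [ - 697, - 431, - 337, - 313, - 316/9, -26, - 269/18, 437/7 , 139,189,347, 388,601,  618,683,786.67 , 984,986]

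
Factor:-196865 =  - 5^1 * 39373^1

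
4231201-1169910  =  3061291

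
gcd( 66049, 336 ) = 1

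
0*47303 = 0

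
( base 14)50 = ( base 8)106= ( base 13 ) 55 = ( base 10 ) 70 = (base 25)2k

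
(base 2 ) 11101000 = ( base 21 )b1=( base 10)232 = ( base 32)78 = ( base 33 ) 71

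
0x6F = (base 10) 111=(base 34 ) 39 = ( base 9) 133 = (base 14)7D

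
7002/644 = 10+281/322 = 10.87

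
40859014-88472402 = -47613388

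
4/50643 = 4/50643  =  0.00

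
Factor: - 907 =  - 907^1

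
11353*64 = 726592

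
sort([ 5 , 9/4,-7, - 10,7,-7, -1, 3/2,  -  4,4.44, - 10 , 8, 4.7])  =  [ - 10, -10, -7 , - 7,-4 ,-1,  3/2, 9/4, 4.44  ,  4.7,5 , 7,8]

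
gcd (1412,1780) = 4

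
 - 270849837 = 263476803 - 534326640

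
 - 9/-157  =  9/157 = 0.06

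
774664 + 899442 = 1674106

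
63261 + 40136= 103397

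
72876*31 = 2259156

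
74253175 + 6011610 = 80264785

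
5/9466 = 5/9466 =0.00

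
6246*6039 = 37719594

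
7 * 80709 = 564963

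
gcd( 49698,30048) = 6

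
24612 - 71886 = -47274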